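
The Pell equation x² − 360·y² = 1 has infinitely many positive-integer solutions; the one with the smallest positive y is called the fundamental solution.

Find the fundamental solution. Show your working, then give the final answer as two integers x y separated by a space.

19 1

d=360: √d = [18; 1,36] (ℓ=2, even), read p_1/q_1
step 0: (18, 1)  from 18·(1,0) + (0,1)
step 1: (19, 1)  from 1·(18,1) + (1,0)
fundamental: x₁=19, y₁=1  (since 361 − 360·1 = 1)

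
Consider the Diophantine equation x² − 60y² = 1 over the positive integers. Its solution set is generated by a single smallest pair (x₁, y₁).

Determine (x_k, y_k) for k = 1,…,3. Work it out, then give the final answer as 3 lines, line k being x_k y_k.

d=60: √d = [7; 1,2,1,14] (ℓ=4, even), read p_3/q_3
k=0  a_k=7  p_k/q_k = 7/1
…
k=2  a_k=2  p_k/q_k = 23/3
k=3  a_k=1  p_k/q_k = 31/4
(x₁, y₁) = (31, 4);  31² − 60·4² = 1 ✓
n=2: (31,4)∘(31,4) = (31·31+60·4·4, 31·4+4·31) = (1921,248)
n=3: (1921,248)∘(31,4) = (31·1921+60·4·248, 31·248+4·1921) = (119071,15372)

31 4
1921 248
119071 15372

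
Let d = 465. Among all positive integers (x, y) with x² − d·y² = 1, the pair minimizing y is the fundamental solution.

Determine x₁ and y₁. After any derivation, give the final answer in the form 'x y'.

15871 736

√465 = [21; 1,1,3,2,2,2,3,1,1,42, …], period ℓ=10 (even) → k=9
a_0=21:  p_0=21·1+0=21,  q_0=21·0+1=1
a_1=1:  p_1=1·21+1=22,  q_1=1·1+0=1
a_2=1:  p_2=1·22+21=43,  q_2=1·1+1=2
a_3=3:  p_3=3·43+22=151,  q_3=3·2+1=7
a_4=2:  p_4=2·151+43=345,  q_4=2·7+2=16
a_5=2:  p_5=2·345+151=841,  q_5=2·16+7=39
…
a_7=3:  p_7=3·2027+841=6922,  q_7=3·94+39=321
a_8=1:  p_8=1·6922+2027=8949,  q_8=1·321+94=415
a_9=1:  p_9=1·8949+6922=15871,  q_9=1·415+321=736
→ (15871, 736).  Check: 15871²=251888641, 465·736²=251888640, difference 1.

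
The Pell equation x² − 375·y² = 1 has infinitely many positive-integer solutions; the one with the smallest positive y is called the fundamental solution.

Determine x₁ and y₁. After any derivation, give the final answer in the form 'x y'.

√375 → a₀=19, period (2,1,2,1,5,1,2,1,2,38); ℓ=10 even so k=9
step 0: (19, 1)  from 19·(1,0) + (0,1)
…
step 5: (1220, 63)  from 5·(213,11) + (155,8)
…
step 8: (5519, 285)  from 1·(4086,211) + (1433,74)
step 9: (15124, 781)  from 2·(5519,285) + (4086,211)
(x₁, y₁) = (15124, 781);  15124² − 375·781² = 1 ✓

15124 781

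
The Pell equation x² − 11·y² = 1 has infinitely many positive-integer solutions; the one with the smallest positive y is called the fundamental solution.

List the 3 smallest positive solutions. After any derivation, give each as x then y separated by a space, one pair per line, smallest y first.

10 3
199 60
3970 1197

√11 → a₀=3, period (3,6); ℓ=2 even so k=1
k=0  a_k=3  p_k/q_k = 3/1
k=1  a_k=3  p_k/q_k = 10/3
→ (10, 3).  Check: 10²=100, 11·3²=99, difference 1.
n=2: (10,3)∘(10,3) = (10·10+11·3·3, 10·3+3·10) = (199,60)
n=3: (199,60)∘(10,3) = (10·199+11·3·60, 10·60+3·199) = (3970,1197)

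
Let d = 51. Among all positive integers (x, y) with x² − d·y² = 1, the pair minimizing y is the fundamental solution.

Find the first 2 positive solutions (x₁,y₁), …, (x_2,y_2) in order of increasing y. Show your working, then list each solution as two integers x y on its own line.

√51 = [7; 7,14, …], period ℓ=2 (even) → k=1
step 0: (7, 1)  from 7·(1,0) + (0,1)
step 1: (50, 7)  from 7·(7,1) + (1,0)
(x₁, y₁) = (50, 7);  50² − 51·7² = 1 ✓
(x_2, y_2) = (50·50 + 51·7·7, 50·7 + 7·50) = (4999, 700)

50 7
4999 700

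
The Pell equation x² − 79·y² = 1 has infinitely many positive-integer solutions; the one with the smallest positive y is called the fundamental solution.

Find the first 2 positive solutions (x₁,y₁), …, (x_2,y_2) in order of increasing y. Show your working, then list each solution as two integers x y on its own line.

d=79: √d = [8; 1,7,1,16] (ℓ=4, even), read p_3/q_3
a_0=8:  p_0=8·1+0=8,  q_0=8·0+1=1
a_1=1:  p_1=1·8+1=9,  q_1=1·1+0=1
a_2=7:  p_2=7·9+8=71,  q_2=7·1+1=8
a_3=1:  p_3=1·71+9=80,  q_3=1·8+1=9
→ (80, 9).  Check: 80²=6400, 79·9²=6399, difference 1.
(80+9√79)^2 = 12799 + 1440√79

80 9
12799 1440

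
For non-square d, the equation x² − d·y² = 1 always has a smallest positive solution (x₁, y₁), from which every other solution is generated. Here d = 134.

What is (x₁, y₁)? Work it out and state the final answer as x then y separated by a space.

d=134: √d = [11; 1,1,2,1,3,…,1,1,22] (ℓ=14, even), read p_13/q_13
k=0  a_k=11  p_k/q_k = 11/1
k=1  a_k=1  p_k/q_k = 12/1
…
k=4  a_k=1  p_k/q_k = 81/7
…
k=12  a_k=1  p_k/q_k = 84029/7259
k=13  a_k=1  p_k/q_k = 145925/12606
→ (145925, 12606).  Check: 145925²=21294105625, 134·12606²=21294105624, difference 1.

145925 12606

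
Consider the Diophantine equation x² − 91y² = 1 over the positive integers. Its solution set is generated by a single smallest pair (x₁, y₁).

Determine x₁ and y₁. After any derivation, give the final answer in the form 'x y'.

1574 165

[9; 1,1,5,1,5,1,1,18] for √91; ℓ=8 ⇒ convergent index 7
step 0: (9, 1)  from 9·(1,0) + (0,1)
…
step 2: (19, 2)  from 1·(10,1) + (9,1)
step 3: (105, 11)  from 5·(19,2) + (10,1)
step 4: (124, 13)  from 1·(105,11) + (19,2)
…
step 6: (849, 89)  from 1·(725,76) + (124,13)
step 7: (1574, 165)  from 1·(849,89) + (725,76)
→ (1574, 165).  Check: 1574²=2477476, 91·165²=2477475, difference 1.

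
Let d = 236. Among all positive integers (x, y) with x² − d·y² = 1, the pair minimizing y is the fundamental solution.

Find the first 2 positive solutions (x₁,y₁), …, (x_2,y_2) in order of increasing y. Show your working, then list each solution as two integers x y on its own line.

√236 = [15; 2,1,3,5,1,6,1,5,3,1,2,30, …], period ℓ=12 (even) → k=11
k=0  a_k=15  p_k/q_k = 15/1
k=1  a_k=2  p_k/q_k = 31/2
k=2  a_k=1  p_k/q_k = 46/3
…
k=6  a_k=6  p_k/q_k = 7251/472
…
k=10  a_k=1  p_k/q_k = 203535/13249
k=11  a_k=2  p_k/q_k = 561799/36570
→ (561799, 36570).  Check: 561799²=315618116401, 236·36570²=315618116400, difference 1.
(561799+36570√236)^2 = 631236232801 + 41089978860√236

561799 36570
631236232801 41089978860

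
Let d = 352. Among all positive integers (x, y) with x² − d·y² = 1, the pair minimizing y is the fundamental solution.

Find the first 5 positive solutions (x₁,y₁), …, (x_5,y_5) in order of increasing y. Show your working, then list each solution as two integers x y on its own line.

√352 = [18; 1,3,5,9,5,3,1,36, …], period ℓ=8 (even) → k=7
step 0: (18, 1)  from 18·(1,0) + (0,1)
step 1: (19, 1)  from 1·(18,1) + (1,0)
…
step 5: (18499, 986)  from 5·(3621,193) + (394,21)
step 6: (59118, 3151)  from 3·(18499,986) + (3621,193)
step 7: (77617, 4137)  from 1·(59118,3151) + (18499,986)
(x₁, y₁) = (77617, 4137);  77617² − 352·4137² = 1 ✓
k=2:  x_2 = 77617·77617+352·4137·4137 = 12048797377,  y_2 = 77617·4137+4137·77617 = 642203058
k=3:  x_3 = 77617·12048797377+352·4137·642203058 = 1870383011943601,  y_3 = 77617·642203058+4137·12048797377 = 99691749501435
k=4:  x_4 = 77617·1870383011943601+352·4137·99691749501435 = 290347036464004160257,  y_4 = 77617·99691749501435+4137·1870383011943601 = 15475549041463557732
k=5:  x_5 = 77617·290347036464004160257+352·4137·15475549041463557732 = 45071731856582838801391537,  y_5 = 77617·15475549041463557732+4137·290347036464004160257 = 2402331379802862171467853

77617 4137
12048797377 642203058
1870383011943601 99691749501435
290347036464004160257 15475549041463557732
45071731856582838801391537 2402331379802862171467853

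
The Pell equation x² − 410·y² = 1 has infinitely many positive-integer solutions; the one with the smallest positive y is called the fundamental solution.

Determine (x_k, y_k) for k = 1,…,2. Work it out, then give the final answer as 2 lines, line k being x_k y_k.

81 4
13121 648

√410 = [20; 4,40, …], period ℓ=2 (even) → k=1
a_0=20:  p_0=20·1+0=20,  q_0=20·0+1=1
a_1=4:  p_1=4·20+1=81,  q_1=4·1+0=4
→ (81, 4).  Check: 81²=6561, 410·4²=6560, difference 1.
(81+4√410)^2 = 13121 + 648√410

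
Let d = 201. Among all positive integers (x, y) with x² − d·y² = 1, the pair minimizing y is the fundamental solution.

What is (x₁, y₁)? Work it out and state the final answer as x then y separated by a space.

√201 = [14; 5,1,1,1,2,…,1,5,28, …], period ℓ=14 (even) → k=13
step 0: (14, 1)  from 14·(1,0) + (0,1)
step 1: (71, 5)  from 5·(14,1) + (1,0)
step 2: (85, 6)  from 1·(71,5) + (14,1)
step 3: (156, 11)  from 1·(85,6) + (71,5)
step 4: (241, 17)  from 1·(156,11) + (85,6)
…
step 7: (7670, 541)  from 8·(879,62) + (638,45)
…
step 9: (24768, 1747)  from 2·(8549,603) + (7670,541)
…
step 12: (91402, 6447)  from 1·(58085,4097) + (33317,2350)
step 13: (515095, 36332)  from 5·(91402,6447) + (58085,4097)
fundamental: x₁=515095, y₁=36332  (since 265322859025 − 201·1320014224 = 1)

515095 36332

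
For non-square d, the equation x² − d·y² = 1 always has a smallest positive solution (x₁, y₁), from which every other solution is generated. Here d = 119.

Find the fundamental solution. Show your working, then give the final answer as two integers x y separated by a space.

√119 → a₀=10, period (1,9,1,20); ℓ=4 even so k=3
i=0: a=10 ⇒ p=10, q=1
i=1: a=1 ⇒ p=11, q=1
i=2: a=9 ⇒ p=109, q=10
i=3: a=1 ⇒ p=120, q=11
→ (120, 11).  Check: 120²=14400, 119·11²=14399, difference 1.

120 11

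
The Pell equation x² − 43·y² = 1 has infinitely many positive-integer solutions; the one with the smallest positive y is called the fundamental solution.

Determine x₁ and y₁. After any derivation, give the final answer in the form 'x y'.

√43 → a₀=6, period (1,1,3,1,5,1,3,1,1,12); ℓ=10 even so k=9
i=0: a=6 ⇒ p=6, q=1
i=1: a=1 ⇒ p=7, q=1
i=2: a=1 ⇒ p=13, q=2
…
i=5: a=5 ⇒ p=341, q=52
i=6: a=1 ⇒ p=400, q=61
i=7: a=3 ⇒ p=1541, q=235
i=8: a=1 ⇒ p=1941, q=296
i=9: a=1 ⇒ p=3482, q=531
→ (3482, 531).  Check: 3482²=12124324, 43·531²=12124323, difference 1.

3482 531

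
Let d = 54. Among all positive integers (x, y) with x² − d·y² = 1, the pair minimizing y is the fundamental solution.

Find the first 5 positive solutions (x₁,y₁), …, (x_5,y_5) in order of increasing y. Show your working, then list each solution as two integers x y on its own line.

485 66
470449 64020
456335045 62099334
442644523201 60236289960
429364731169925 58429139161866

[7; 2,1,6,1,2,14] for √54; ℓ=6 ⇒ convergent index 5
step 0: (7, 1)  from 7·(1,0) + (0,1)
step 1: (15, 2)  from 2·(7,1) + (1,0)
step 2: (22, 3)  from 1·(15,2) + (7,1)
step 3: (147, 20)  from 6·(22,3) + (15,2)
step 4: (169, 23)  from 1·(147,20) + (22,3)
step 5: (485, 66)  from 2·(169,23) + (147,20)
fundamental: x₁=485, y₁=66  (since 235225 − 54·4356 = 1)
(485+66√54)^2 = 470449 + 64020√54
(485+66√54)^3 = 456335045 + 62099334√54
(485+66√54)^4 = 442644523201 + 60236289960√54
(485+66√54)^5 = 429364731169925 + 58429139161866√54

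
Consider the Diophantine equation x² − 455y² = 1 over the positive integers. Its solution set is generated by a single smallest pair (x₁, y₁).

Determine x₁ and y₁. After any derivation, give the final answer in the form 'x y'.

[21; 3,42] for √455; ℓ=2 ⇒ convergent index 1
k=0  a_k=21  p_k/q_k = 21/1
k=1  a_k=3  p_k/q_k = 64/3
→ (64, 3).  Check: 64²=4096, 455·3²=4095, difference 1.

64 3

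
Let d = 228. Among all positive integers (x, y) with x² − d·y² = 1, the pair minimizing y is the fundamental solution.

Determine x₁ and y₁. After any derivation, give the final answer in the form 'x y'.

√228 → a₀=15, period (10,30); ℓ=2 even so k=1
i=0: a=15 ⇒ p=15, q=1
i=1: a=10 ⇒ p=151, q=10
→ (151, 10).  Check: 151²=22801, 228·10²=22800, difference 1.

151 10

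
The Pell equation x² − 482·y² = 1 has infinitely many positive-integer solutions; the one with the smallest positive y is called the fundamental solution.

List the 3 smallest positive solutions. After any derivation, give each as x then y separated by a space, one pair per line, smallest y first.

√482 → a₀=21, period (1,20,1,42); ℓ=4 even so k=3
k=0  a_k=21  p_k/q_k = 21/1
k=1  a_k=1  p_k/q_k = 22/1
k=2  a_k=20  p_k/q_k = 461/21
k=3  a_k=1  p_k/q_k = 483/22
fundamental: x₁=483, y₁=22  (since 233289 − 482·484 = 1)
(x_2, y_2) = (483·483 + 482·22·22, 483·22 + 22·483) = (466577, 21252)
(x_3, y_3) = (483·466577 + 482·22·21252, 483·21252 + 22·466577) = (450712899, 20529410)

483 22
466577 21252
450712899 20529410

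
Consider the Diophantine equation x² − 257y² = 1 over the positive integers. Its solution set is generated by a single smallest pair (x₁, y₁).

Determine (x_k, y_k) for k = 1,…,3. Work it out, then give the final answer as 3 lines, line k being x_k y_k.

√257 = [16; 32, …], period ℓ=1 (odd) → k=1
step 0: (16, 1)  from 16·(1,0) + (0,1)
step 1: (513, 32)  from 32·(16,1) + (1,0)
(x₁, y₁) = (513, 32);  513² − 257·32² = 1 ✓
k=2:  x_2 = 513·513+257·32·32 = 526337,  y_2 = 513·32+32·513 = 32832
k=3:  x_3 = 513·526337+257·32·32832 = 540021249,  y_3 = 513·32832+32·526337 = 33685600

513 32
526337 32832
540021249 33685600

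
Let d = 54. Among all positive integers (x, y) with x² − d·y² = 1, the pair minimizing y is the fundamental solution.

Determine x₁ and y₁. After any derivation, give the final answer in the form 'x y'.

[7; 2,1,6,1,2,14] for √54; ℓ=6 ⇒ convergent index 5
i=0: a=7 ⇒ p=7, q=1
i=1: a=2 ⇒ p=15, q=2
i=2: a=1 ⇒ p=22, q=3
i=3: a=6 ⇒ p=147, q=20
i=4: a=1 ⇒ p=169, q=23
i=5: a=2 ⇒ p=485, q=66
(x₁, y₁) = (485, 66);  485² − 54·66² = 1 ✓

485 66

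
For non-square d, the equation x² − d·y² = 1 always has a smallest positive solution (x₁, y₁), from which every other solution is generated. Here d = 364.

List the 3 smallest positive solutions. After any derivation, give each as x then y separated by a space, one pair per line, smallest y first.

4954951 259710
49103078824801 2573700648420
486606699052048124551 25505121203178395130

[19; 12,1,2,3,1,8,1,3,2,1,12,38] for √364; ℓ=12 ⇒ convergent index 11
a_0=19:  p_0=19·1+0=19,  q_0=19·0+1=1
a_1=12:  p_1=12·19+1=229,  q_1=12·1+0=12
a_2=1:  p_2=1·229+19=248,  q_2=1·12+1=13
a_3=2:  p_3=2·248+229=725,  q_3=2·13+12=38
a_4=3:  p_4=3·725+248=2423,  q_4=3·38+13=127
a_5=1:  p_5=1·2423+725=3148,  q_5=1·127+38=165
a_6=8:  p_6=8·3148+2423=27607,  q_6=8·165+127=1447
a_7=1:  p_7=1·27607+3148=30755,  q_7=1·1447+165=1612
a_8=3:  p_8=3·30755+27607=119872,  q_8=3·1612+1447=6283
a_9=2:  p_9=2·119872+30755=270499,  q_9=2·6283+1612=14178
a_10=1:  p_10=1·270499+119872=390371,  q_10=1·14178+6283=20461
a_11=12:  p_11=12·390371+270499=4954951,  q_11=12·20461+14178=259710
fundamental: x₁=4954951, y₁=259710  (since 24551539412401 − 364·67449284100 = 1)
(x_2, y_2) = (4954951·4954951 + 364·259710·259710, 4954951·259710 + 259710·4954951) = (49103078824801, 2573700648420)
(x_3, y_3) = (4954951·49103078824801 + 364·259710·2573700648420, 4954951·2573700648420 + 259710·49103078824801) = (486606699052048124551, 25505121203178395130)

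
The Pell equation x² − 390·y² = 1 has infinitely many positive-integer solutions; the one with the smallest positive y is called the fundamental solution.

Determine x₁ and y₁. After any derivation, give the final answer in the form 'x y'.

79 4

√390 → a₀=19, period (1,2,1,38); ℓ=4 even so k=3
step 0: (19, 1)  from 19·(1,0) + (0,1)
…
step 2: (59, 3)  from 2·(20,1) + (19,1)
step 3: (79, 4)  from 1·(59,3) + (20,1)
→ (79, 4).  Check: 79²=6241, 390·4²=6240, difference 1.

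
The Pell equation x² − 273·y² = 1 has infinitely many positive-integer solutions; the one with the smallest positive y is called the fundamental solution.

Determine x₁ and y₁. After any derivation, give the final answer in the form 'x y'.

727 44

√273 → a₀=16, period (1,1,10,1,1,32); ℓ=6 even so k=5
step 0: (16, 1)  from 16·(1,0) + (0,1)
step 1: (17, 1)  from 1·(16,1) + (1,0)
step 2: (33, 2)  from 1·(17,1) + (16,1)
…
step 4: (380, 23)  from 1·(347,21) + (33,2)
step 5: (727, 44)  from 1·(380,23) + (347,21)
(x₁, y₁) = (727, 44);  727² − 273·44² = 1 ✓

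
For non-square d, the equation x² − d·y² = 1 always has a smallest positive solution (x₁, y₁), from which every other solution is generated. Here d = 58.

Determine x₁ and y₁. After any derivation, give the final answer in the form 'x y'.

19603 2574

d=58: √d = [7; 1,1,1,1,1,1,14] (ℓ=7, odd), read p_13/q_13
k=0  a_k=7  p_k/q_k = 7/1
k=1  a_k=1  p_k/q_k = 8/1
…
k=3  a_k=1  p_k/q_k = 23/3
…
k=5  a_k=1  p_k/q_k = 61/8
k=6  a_k=1  p_k/q_k = 99/13
k=7  a_k=14  p_k/q_k = 1447/190
k=8  a_k=1  p_k/q_k = 1546/203
k=9  a_k=1  p_k/q_k = 2993/393
k=10  a_k=1  p_k/q_k = 4539/596
k=11  a_k=1  p_k/q_k = 7532/989
k=12  a_k=1  p_k/q_k = 12071/1585
k=13  a_k=1  p_k/q_k = 19603/2574
→ (19603, 2574).  Check: 19603²=384277609, 58·2574²=384277608, difference 1.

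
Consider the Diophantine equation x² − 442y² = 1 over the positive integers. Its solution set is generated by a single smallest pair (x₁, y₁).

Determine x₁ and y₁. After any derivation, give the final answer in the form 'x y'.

√442 → a₀=21, period (42); ℓ=1 odd so k=1
k=0  a_k=21  p_k/q_k = 21/1
k=1  a_k=42  p_k/q_k = 883/42
fundamental: x₁=883, y₁=42  (since 779689 − 442·1764 = 1)

883 42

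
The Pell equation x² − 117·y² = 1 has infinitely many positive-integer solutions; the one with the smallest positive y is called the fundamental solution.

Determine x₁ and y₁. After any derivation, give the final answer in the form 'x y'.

649 60

[10; 1,4,2,4,1,20] for √117; ℓ=6 ⇒ convergent index 5
i=0: a=10 ⇒ p=10, q=1
…
i=4: a=4 ⇒ p=530, q=49
i=5: a=1 ⇒ p=649, q=60
→ (649, 60).  Check: 649²=421201, 117·60²=421200, difference 1.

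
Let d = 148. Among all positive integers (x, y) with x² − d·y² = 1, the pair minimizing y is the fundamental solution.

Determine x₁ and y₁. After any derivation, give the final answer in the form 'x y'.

73 6

√148 = [12; 6,24, …], period ℓ=2 (even) → k=1
a_0=12:  p_0=12·1+0=12,  q_0=12·0+1=1
a_1=6:  p_1=6·12+1=73,  q_1=6·1+0=6
(x₁, y₁) = (73, 6);  73² − 148·6² = 1 ✓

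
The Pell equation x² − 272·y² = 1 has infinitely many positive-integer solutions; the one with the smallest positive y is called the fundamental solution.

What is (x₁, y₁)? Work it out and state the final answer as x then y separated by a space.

√272 = [16; 2,32, …], period ℓ=2 (even) → k=1
a_0=16:  p_0=16·1+0=16,  q_0=16·0+1=1
a_1=2:  p_1=2·16+1=33,  q_1=2·1+0=2
(x₁, y₁) = (33, 2);  33² − 272·2² = 1 ✓

33 2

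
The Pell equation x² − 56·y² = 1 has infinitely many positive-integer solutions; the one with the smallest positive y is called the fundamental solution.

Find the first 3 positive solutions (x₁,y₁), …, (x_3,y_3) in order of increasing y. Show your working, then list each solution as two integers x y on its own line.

15 2
449 60
13455 1798

√56 → a₀=7, period (2,14); ℓ=2 even so k=1
k=0  a_k=7  p_k/q_k = 7/1
k=1  a_k=2  p_k/q_k = 15/2
fundamental: x₁=15, y₁=2  (since 225 − 56·4 = 1)
n=2: (15,2)∘(15,2) = (15·15+56·2·2, 15·2+2·15) = (449,60)
n=3: (449,60)∘(15,2) = (15·449+56·2·60, 15·60+2·449) = (13455,1798)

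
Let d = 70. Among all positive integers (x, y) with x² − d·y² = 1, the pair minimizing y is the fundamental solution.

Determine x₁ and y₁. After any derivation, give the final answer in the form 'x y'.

d=70: √d = [8; 2,1,2,1,2,16] (ℓ=6, even), read p_5/q_5
step 0: (8, 1)  from 8·(1,0) + (0,1)
step 1: (17, 2)  from 2·(8,1) + (1,0)
…
step 4: (92, 11)  from 1·(67,8) + (25,3)
step 5: (251, 30)  from 2·(92,11) + (67,8)
→ (251, 30).  Check: 251²=63001, 70·30²=63000, difference 1.

251 30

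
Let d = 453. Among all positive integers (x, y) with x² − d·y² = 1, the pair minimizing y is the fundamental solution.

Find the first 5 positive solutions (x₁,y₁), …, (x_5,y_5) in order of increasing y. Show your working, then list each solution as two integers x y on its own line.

√453 = [21; 3,1,1,10,14,10,1,1,3,42, …], period ℓ=10 (even) → k=9
i=0: a=21 ⇒ p=21, q=1
…
i=3: a=1 ⇒ p=149, q=7
i=4: a=10 ⇒ p=1575, q=74
…
i=6: a=10 ⇒ p=223565, q=10504
…
i=8: a=1 ⇒ p=469329, q=22051
i=9: a=3 ⇒ p=1653751, q=77700
fundamental: x₁=1653751, y₁=77700  (since 2734892370001 − 453·6037290000 = 1)
(1653751+77700√453)^2 = 5469784740001 + 256992905400√453
(1653751+77700√453)^3 = 18091323967121133751 + 850004548596233100√453
(1653751+77700√453)^4 = 59837090203895614338960001 + 2811391744490881177810800√453
(1653751+77700√453)^5 = 197911295523547060893371760093751 + 9298683817686228472822980388500√453

1653751 77700
5469784740001 256992905400
18091323967121133751 850004548596233100
59837090203895614338960001 2811391744490881177810800
197911295523547060893371760093751 9298683817686228472822980388500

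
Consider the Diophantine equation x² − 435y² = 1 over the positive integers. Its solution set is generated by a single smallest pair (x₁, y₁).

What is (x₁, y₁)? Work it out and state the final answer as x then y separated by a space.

146 7

[20; 1,5,1,40] for √435; ℓ=4 ⇒ convergent index 3
k=0  a_k=20  p_k/q_k = 20/1
…
k=2  a_k=5  p_k/q_k = 125/6
k=3  a_k=1  p_k/q_k = 146/7
→ (146, 7).  Check: 146²=21316, 435·7²=21315, difference 1.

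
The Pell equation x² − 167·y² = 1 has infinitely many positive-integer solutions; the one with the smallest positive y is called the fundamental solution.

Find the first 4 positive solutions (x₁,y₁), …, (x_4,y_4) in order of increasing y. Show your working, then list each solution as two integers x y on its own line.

[12; 1,11,1,24] for √167; ℓ=4 ⇒ convergent index 3
step 0: (12, 1)  from 12·(1,0) + (0,1)
…
step 2: (155, 12)  from 11·(13,1) + (12,1)
step 3: (168, 13)  from 1·(155,12) + (13,1)
→ (168, 13).  Check: 168²=28224, 167·13²=28223, difference 1.
(168+13√167)^2 = 56447 + 4368√167
(168+13√167)^3 = 18966024 + 1467635√167
(168+13√167)^4 = 6372527617 + 493120992√167

168 13
56447 4368
18966024 1467635
6372527617 493120992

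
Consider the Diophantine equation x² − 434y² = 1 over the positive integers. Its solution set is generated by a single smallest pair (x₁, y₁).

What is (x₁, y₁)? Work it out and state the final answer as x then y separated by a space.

125 6

√434 = [20; 1,4,1,40, …], period ℓ=4 (even) → k=3
i=0: a=20 ⇒ p=20, q=1
…
i=2: a=4 ⇒ p=104, q=5
i=3: a=1 ⇒ p=125, q=6
→ (125, 6).  Check: 125²=15625, 434·6²=15624, difference 1.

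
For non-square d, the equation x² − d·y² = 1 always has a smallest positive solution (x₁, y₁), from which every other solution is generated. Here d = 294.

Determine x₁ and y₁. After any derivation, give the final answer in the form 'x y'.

d=294: √d = [17; 6,1,4,1,6,34] (ℓ=6, even), read p_5/q_5
i=0: a=17 ⇒ p=17, q=1
i=1: a=6 ⇒ p=103, q=6
…
i=3: a=4 ⇒ p=583, q=34
i=4: a=1 ⇒ p=703, q=41
i=5: a=6 ⇒ p=4801, q=280
→ (4801, 280).  Check: 4801²=23049601, 294·280²=23049600, difference 1.

4801 280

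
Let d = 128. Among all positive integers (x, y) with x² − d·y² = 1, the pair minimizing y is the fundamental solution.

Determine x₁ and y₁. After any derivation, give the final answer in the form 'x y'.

√128 → a₀=11, period (3,5,3,22); ℓ=4 even so k=3
i=0: a=11 ⇒ p=11, q=1
i=1: a=3 ⇒ p=34, q=3
i=2: a=5 ⇒ p=181, q=16
i=3: a=3 ⇒ p=577, q=51
fundamental: x₁=577, y₁=51  (since 332929 − 128·2601 = 1)

577 51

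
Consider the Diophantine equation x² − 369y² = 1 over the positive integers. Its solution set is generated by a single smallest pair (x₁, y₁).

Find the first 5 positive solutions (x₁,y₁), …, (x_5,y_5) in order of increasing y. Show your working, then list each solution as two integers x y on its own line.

√369 → a₀=19, period (4,1,3,2,7,4,7,2,3,1,4,38); ℓ=12 even so k=11
step 0: (19, 1)  from 19·(1,0) + (0,1)
…
step 2: (96, 5)  from 1·(77,4) + (19,1)
…
step 4: (826, 43)  from 2·(365,19) + (96,5)
step 5: (6147, 320)  from 7·(826,43) + (365,19)
step 6: (25414, 1323)  from 4·(6147,320) + (826,43)
…
step 8: (393504, 20485)  from 2·(184045,9581) + (25414,1323)
step 9: (1364557, 71036)  from 3·(393504,20485) + (184045,9581)
step 10: (1758061, 91521)  from 1·(1364557,71036) + (393504,20485)
step 11: (8396801, 437120)  from 4·(1758061,91521) + (1364557,71036)
fundamental: x₁=8396801, y₁=437120  (since 70506267033601 − 369·191073894400 = 1)
(x_2, y_2) = (8396801·8396801 + 369·437120·437120, 8396801·437120 + 437120·8396801) = (141012534067201, 7340819306240)
(x_3, y_3) = (8396801·141012534067201 + 369·437120·7340819306240, 8396801·7340819306240 + 437120·141012534067201) = (2368108374136006451201, 123278797782910239360)
(x_4, y_4) = (8396801·2368108374136006451201 + 369·437120·123278797782910239360, 8396801·123278797782910239360 + 437120·2368108374136006451201) = (39769069528107045198367948801, 2070295065004669620717268480)
(x_5, y_5) = (8396801·39769069528107045198367948801 + 369·437120·2070295065004669620717268480, 8396801·2070295065004669620717268480 + 437120·39769069528107045198367948801) = (667865925565355162349028245713920001, 34767711344252426473018978470025600)

8396801 437120
141012534067201 7340819306240
2368108374136006451201 123278797782910239360
39769069528107045198367948801 2070295065004669620717268480
667865925565355162349028245713920001 34767711344252426473018978470025600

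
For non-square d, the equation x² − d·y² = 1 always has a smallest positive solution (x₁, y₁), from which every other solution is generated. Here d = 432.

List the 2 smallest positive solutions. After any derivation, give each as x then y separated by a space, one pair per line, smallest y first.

√432 → a₀=20, period (1,3,1,1,1,3,1,40); ℓ=8 even so k=7
a_0=20:  p_0=20·1+0=20,  q_0=20·0+1=1
a_1=1:  p_1=1·20+1=21,  q_1=1·1+0=1
a_2=3:  p_2=3·21+20=83,  q_2=3·1+1=4
a_3=1:  p_3=1·83+21=104,  q_3=1·4+1=5
a_4=1:  p_4=1·104+83=187,  q_4=1·5+4=9
a_5=1:  p_5=1·187+104=291,  q_5=1·9+5=14
a_6=3:  p_6=3·291+187=1060,  q_6=3·14+9=51
a_7=1:  p_7=1·1060+291=1351,  q_7=1·51+14=65
fundamental: x₁=1351, y₁=65  (since 1825201 − 432·4225 = 1)
(x_2, y_2) = (1351·1351 + 432·65·65, 1351·65 + 65·1351) = (3650401, 175630)

1351 65
3650401 175630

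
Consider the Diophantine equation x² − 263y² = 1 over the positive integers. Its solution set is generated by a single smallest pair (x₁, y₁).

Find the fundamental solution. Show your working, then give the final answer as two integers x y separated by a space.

139128 8579

[16; 4,1,1,1,1,15,1,1,1,1,4,32] for √263; ℓ=12 ⇒ convergent index 11
k=0  a_k=16  p_k/q_k = 16/1
k=1  a_k=4  p_k/q_k = 65/4
k=2  a_k=1  p_k/q_k = 81/5
k=3  a_k=1  p_k/q_k = 146/9
k=4  a_k=1  p_k/q_k = 227/14
k=5  a_k=1  p_k/q_k = 373/23
k=6  a_k=15  p_k/q_k = 5822/359
k=7  a_k=1  p_k/q_k = 6195/382
k=8  a_k=1  p_k/q_k = 12017/741
k=9  a_k=1  p_k/q_k = 18212/1123
k=10  a_k=1  p_k/q_k = 30229/1864
k=11  a_k=4  p_k/q_k = 139128/8579
→ (139128, 8579).  Check: 139128²=19356600384, 263·8579²=19356600383, difference 1.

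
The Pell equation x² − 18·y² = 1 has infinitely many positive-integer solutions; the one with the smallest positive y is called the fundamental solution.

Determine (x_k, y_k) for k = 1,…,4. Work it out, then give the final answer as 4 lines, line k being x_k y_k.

17 4
577 136
19601 4620
665857 156944

[4; 4,8] for √18; ℓ=2 ⇒ convergent index 1
a_0=4:  p_0=4·1+0=4,  q_0=4·0+1=1
a_1=4:  p_1=4·4+1=17,  q_1=4·1+0=4
(x₁, y₁) = (17, 4);  17² − 18·4² = 1 ✓
n=2: (17,4)∘(17,4) = (17·17+18·4·4, 17·4+4·17) = (577,136)
n=3: (577,136)∘(17,4) = (17·577+18·4·136, 17·136+4·577) = (19601,4620)
n=4: (19601,4620)∘(17,4) = (17·19601+18·4·4620, 17·4620+4·19601) = (665857,156944)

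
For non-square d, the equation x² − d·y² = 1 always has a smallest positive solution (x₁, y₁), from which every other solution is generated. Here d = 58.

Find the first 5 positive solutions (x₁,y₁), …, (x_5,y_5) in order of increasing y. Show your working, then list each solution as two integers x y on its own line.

[7; 1,1,1,1,1,1,14] for √58; ℓ=7 ⇒ convergent index 13
step 0: (7, 1)  from 7·(1,0) + (0,1)
step 1: (8, 1)  from 1·(7,1) + (1,0)
step 2: (15, 2)  from 1·(8,1) + (7,1)
…
step 4: (38, 5)  from 1·(23,3) + (15,2)
…
step 6: (99, 13)  from 1·(61,8) + (38,5)
…
step 11: (7532, 989)  from 1·(4539,596) + (2993,393)
step 12: (12071, 1585)  from 1·(7532,989) + (4539,596)
step 13: (19603, 2574)  from 1·(12071,1585) + (7532,989)
(x₁, y₁) = (19603, 2574);  19603² − 58·2574² = 1 ✓
k=2:  x_2 = 19603·19603+58·2574·2574 = 768555217,  y_2 = 19603·2574+2574·19603 = 100916244
k=3:  x_3 = 19603·768555217+58·2574·100916244 = 30131975818099,  y_3 = 19603·100916244+2574·768555217 = 3956522259690
k=4:  x_4 = 19603·30131975818099+58·2574·3956522259690 = 1181354243155834177,  y_4 = 19603·3956522259690+2574·30131975818099 = 155119411612489896
k=5:  x_5 = 19603·1181354243155834177+58·2574·155119411612489896 = 46316174427035658925363,  y_5 = 19603·155119411612489896+2574·1181354243155834177 = 6081611647722756602886

19603 2574
768555217 100916244
30131975818099 3956522259690
1181354243155834177 155119411612489896
46316174427035658925363 6081611647722756602886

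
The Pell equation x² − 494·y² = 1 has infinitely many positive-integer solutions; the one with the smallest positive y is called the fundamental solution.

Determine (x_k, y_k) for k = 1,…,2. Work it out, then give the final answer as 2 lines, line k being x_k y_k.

73035 3286
10668222449 479986020

√494 = [22; 4,2,2,1,2,1,2,2,4,44, …], period ℓ=10 (even) → k=9
step 0: (22, 1)  from 22·(1,0) + (0,1)
step 1: (89, 4)  from 4·(22,1) + (1,0)
…
step 3: (489, 22)  from 2·(200,9) + (89,4)
step 4: (689, 31)  from 1·(489,22) + (200,9)
step 5: (1867, 84)  from 2·(689,31) + (489,22)
step 6: (2556, 115)  from 1·(1867,84) + (689,31)
…
step 8: (16514, 743)  from 2·(6979,314) + (2556,115)
step 9: (73035, 3286)  from 4·(16514,743) + (6979,314)
fundamental: x₁=73035, y₁=3286  (since 5334111225 − 494·10797796 = 1)
n=2: (73035,3286)∘(73035,3286) = (73035·73035+494·3286·3286, 73035·3286+3286·73035) = (10668222449,479986020)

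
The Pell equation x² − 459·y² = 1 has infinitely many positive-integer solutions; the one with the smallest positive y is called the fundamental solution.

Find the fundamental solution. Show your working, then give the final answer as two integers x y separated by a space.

d=459: √d = [21; 2,2,1,4,21,4,1,2,2,42] (ℓ=10, even), read p_9/q_9
a_0=21:  p_0=21·1+0=21,  q_0=21·0+1=1
a_1=2:  p_1=2·21+1=43,  q_1=2·1+0=2
…
a_7=1:  p_7=1·60695+14997=75692,  q_7=1·2833+700=3533
a_8=2:  p_8=2·75692+60695=212079,  q_8=2·3533+2833=9899
a_9=2:  p_9=2·212079+75692=499850,  q_9=2·9899+3533=23331
fundamental: x₁=499850, y₁=23331  (since 249850022500 − 459·544335561 = 1)

499850 23331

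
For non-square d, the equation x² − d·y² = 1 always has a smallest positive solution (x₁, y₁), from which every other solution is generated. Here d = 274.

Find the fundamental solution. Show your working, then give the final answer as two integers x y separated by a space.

√274 → a₀=16, period (1,1,4,4,1,1,32); ℓ=7 odd so k=13
step 0: (16, 1)  from 16·(1,0) + (0,1)
…
step 6: (1407, 85)  from 1·(778,47) + (629,38)
…
step 9: (93011, 5619)  from 1·(47209,2852) + (45802,2767)
…
step 12: (2189276, 132259)  from 1·(1770023,106931) + (419253,25328)
step 13: (3959299, 239190)  from 1·(2189276,132259) + (1770023,106931)
→ (3959299, 239190).  Check: 3959299²=15676048571401, 274·239190²=15676048571400, difference 1.

3959299 239190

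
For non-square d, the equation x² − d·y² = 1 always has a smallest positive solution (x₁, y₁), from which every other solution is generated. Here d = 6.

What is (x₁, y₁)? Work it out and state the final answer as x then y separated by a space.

5 2

d=6: √d = [2; 2,4] (ℓ=2, even), read p_1/q_1
i=0: a=2 ⇒ p=2, q=1
i=1: a=2 ⇒ p=5, q=2
fundamental: x₁=5, y₁=2  (since 25 − 6·4 = 1)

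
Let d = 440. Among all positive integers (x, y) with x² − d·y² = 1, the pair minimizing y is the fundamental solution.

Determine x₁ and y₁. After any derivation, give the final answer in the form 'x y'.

21 1

√440 = [20; 1,40, …], period ℓ=2 (even) → k=1
step 0: (20, 1)  from 20·(1,0) + (0,1)
step 1: (21, 1)  from 1·(20,1) + (1,0)
→ (21, 1).  Check: 21²=441, 440·1²=440, difference 1.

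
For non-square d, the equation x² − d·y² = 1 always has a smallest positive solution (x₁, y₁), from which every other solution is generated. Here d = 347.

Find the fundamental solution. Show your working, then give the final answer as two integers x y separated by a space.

641602 34443

[18; 1,1,1,2,4,…,1,1,36] for √347; ℓ=14 ⇒ convergent index 13
a_0=18:  p_0=18·1+0=18,  q_0=18·0+1=1
a_1=1:  p_1=1·18+1=19,  q_1=1·1+0=1
a_2=1:  p_2=1·19+18=37,  q_2=1·1+1=2
a_3=1:  p_3=1·37+19=56,  q_3=1·2+1=3
a_4=2:  p_4=2·56+37=149,  q_4=2·3+2=8
a_5=4:  p_5=4·149+56=652,  q_5=4·8+3=35
a_6=1:  p_6=1·652+149=801,  q_6=1·35+8=43
a_7=17:  p_7=17·801+652=14269,  q_7=17·43+35=766
a_8=1:  p_8=1·14269+801=15070,  q_8=1·766+43=809
a_9=4:  p_9=4·15070+14269=74549,  q_9=4·809+766=4002
…
a_11=1:  p_11=1·164168+74549=238717,  q_11=1·8813+4002=12815
a_12=1:  p_12=1·238717+164168=402885,  q_12=1·12815+8813=21628
a_13=1:  p_13=1·402885+238717=641602,  q_13=1·21628+12815=34443
→ (641602, 34443).  Check: 641602²=411653126404, 347·34443²=411653126403, difference 1.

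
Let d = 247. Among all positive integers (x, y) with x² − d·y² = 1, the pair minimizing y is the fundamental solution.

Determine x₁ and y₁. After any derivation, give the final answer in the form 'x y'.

85292 5427

d=247: √d = [15; 1,2,1,1,9,1,9,1,1,2,1,30] (ℓ=12, even), read p_11/q_11
step 0: (15, 1)  from 15·(1,0) + (0,1)
…
step 4: (110, 7)  from 1·(63,4) + (47,3)
step 5: (1053, 67)  from 9·(110,7) + (63,4)
step 6: (1163, 74)  from 1·(1053,67) + (110,7)
step 7: (11520, 733)  from 9·(1163,74) + (1053,67)
…
step 10: (61089, 3887)  from 2·(24203,1540) + (12683,807)
step 11: (85292, 5427)  from 1·(61089,3887) + (24203,1540)
fundamental: x₁=85292, y₁=5427  (since 7274725264 − 247·29452329 = 1)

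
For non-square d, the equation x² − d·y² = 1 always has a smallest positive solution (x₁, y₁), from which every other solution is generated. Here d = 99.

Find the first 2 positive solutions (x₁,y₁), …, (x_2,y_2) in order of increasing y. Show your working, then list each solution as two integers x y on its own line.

10 1
199 20

[9; 1,18] for √99; ℓ=2 ⇒ convergent index 1
k=0  a_k=9  p_k/q_k = 9/1
k=1  a_k=1  p_k/q_k = 10/1
(x₁, y₁) = (10, 1);  10² − 99·1² = 1 ✓
(10+1√99)^2 = 199 + 20√99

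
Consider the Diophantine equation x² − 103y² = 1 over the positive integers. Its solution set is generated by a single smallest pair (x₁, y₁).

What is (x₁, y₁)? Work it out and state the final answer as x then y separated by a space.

227528 22419

√103 → a₀=10, period (6,1,2,1,1,9,1,1,2,1,6,20); ℓ=12 even so k=11
a_0=10:  p_0=10·1+0=10,  q_0=10·0+1=1
a_1=6:  p_1=6·10+1=61,  q_1=6·1+0=6
a_2=1:  p_2=1·61+10=71,  q_2=1·6+1=7
a_3=2:  p_3=2·71+61=203,  q_3=2·7+6=20
…
a_10=1:  p_10=1·24266+9611=33877,  q_10=1·2391+947=3338
a_11=6:  p_11=6·33877+24266=227528,  q_11=6·3338+2391=22419
fundamental: x₁=227528, y₁=22419  (since 51768990784 − 103·502611561 = 1)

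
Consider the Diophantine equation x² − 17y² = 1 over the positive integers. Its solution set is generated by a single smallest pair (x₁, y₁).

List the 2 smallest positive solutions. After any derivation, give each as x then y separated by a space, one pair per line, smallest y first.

33 8
2177 528

√17 → a₀=4, period (8); ℓ=1 odd so k=1
k=0  a_k=4  p_k/q_k = 4/1
k=1  a_k=8  p_k/q_k = 33/8
fundamental: x₁=33, y₁=8  (since 1089 − 17·64 = 1)
n=2: (33,8)∘(33,8) = (33·33+17·8·8, 33·8+8·33) = (2177,528)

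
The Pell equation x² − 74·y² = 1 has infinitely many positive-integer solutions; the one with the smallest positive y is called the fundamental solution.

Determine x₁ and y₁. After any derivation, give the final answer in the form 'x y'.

√74 → a₀=8, period (1,1,1,1,16); ℓ=5 odd so k=9
i=0: a=8 ⇒ p=8, q=1
…
i=2: a=1 ⇒ p=17, q=2
…
i=5: a=16 ⇒ p=714, q=83
i=6: a=1 ⇒ p=757, q=88
…
i=8: a=1 ⇒ p=2228, q=259
i=9: a=1 ⇒ p=3699, q=430
fundamental: x₁=3699, y₁=430  (since 13682601 − 74·184900 = 1)

3699 430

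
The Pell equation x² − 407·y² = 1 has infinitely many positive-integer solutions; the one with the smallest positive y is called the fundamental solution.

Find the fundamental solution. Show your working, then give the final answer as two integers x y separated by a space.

√407 → a₀=20, period (5,1,2,1,5,40); ℓ=6 even so k=5
a_0=20:  p_0=20·1+0=20,  q_0=20·0+1=1
…
a_2=1:  p_2=1·101+20=121,  q_2=1·5+1=6
…
a_4=1:  p_4=1·343+121=464,  q_4=1·17+6=23
a_5=5:  p_5=5·464+343=2663,  q_5=5·23+17=132
fundamental: x₁=2663, y₁=132  (since 7091569 − 407·17424 = 1)

2663 132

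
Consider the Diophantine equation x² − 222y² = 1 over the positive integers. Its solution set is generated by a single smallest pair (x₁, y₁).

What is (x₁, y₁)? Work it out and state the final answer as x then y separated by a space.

√222 = [14; 1,8,1,28, …], period ℓ=4 (even) → k=3
k=0  a_k=14  p_k/q_k = 14/1
…
k=2  a_k=8  p_k/q_k = 134/9
k=3  a_k=1  p_k/q_k = 149/10
(x₁, y₁) = (149, 10);  149² − 222·10² = 1 ✓

149 10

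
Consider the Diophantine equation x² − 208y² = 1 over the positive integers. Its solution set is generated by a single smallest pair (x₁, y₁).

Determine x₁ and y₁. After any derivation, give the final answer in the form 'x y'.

√208 → a₀=14, period (2,2,1,2,2,28); ℓ=6 even so k=5
step 0: (14, 1)  from 14·(1,0) + (0,1)
…
step 4: (274, 19)  from 2·(101,7) + (72,5)
step 5: (649, 45)  from 2·(274,19) + (101,7)
(x₁, y₁) = (649, 45);  649² − 208·45² = 1 ✓

649 45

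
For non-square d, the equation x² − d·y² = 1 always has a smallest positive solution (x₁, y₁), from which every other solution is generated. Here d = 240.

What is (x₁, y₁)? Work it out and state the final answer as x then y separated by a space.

√240 → a₀=15, period (2,30); ℓ=2 even so k=1
k=0  a_k=15  p_k/q_k = 15/1
k=1  a_k=2  p_k/q_k = 31/2
(x₁, y₁) = (31, 2);  31² − 240·2² = 1 ✓

31 2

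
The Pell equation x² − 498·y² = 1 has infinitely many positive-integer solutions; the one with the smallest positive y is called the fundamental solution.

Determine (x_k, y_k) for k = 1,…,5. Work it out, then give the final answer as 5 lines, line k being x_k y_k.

179777 8056
64639539457 2896567024
23241404969742401 1041472259739240
8356540122426119709697 374465516875386131936
3004627427155559641130652737 134640574453571113022377304

√498 = [22; 3,6,22,6,3,44, …], period ℓ=6 (even) → k=5
step 0: (22, 1)  from 22·(1,0) + (0,1)
step 1: (67, 3)  from 3·(22,1) + (1,0)
step 2: (424, 19)  from 6·(67,3) + (22,1)
step 3: (9395, 421)  from 22·(424,19) + (67,3)
step 4: (56794, 2545)  from 6·(9395,421) + (424,19)
step 5: (179777, 8056)  from 3·(56794,2545) + (9395,421)
(x₁, y₁) = (179777, 8056);  179777² − 498·8056² = 1 ✓
n=2: (179777,8056)∘(179777,8056) = (179777·179777+498·8056·8056, 179777·8056+8056·179777) = (64639539457,2896567024)
n=3: (64639539457,2896567024)∘(179777,8056) = (179777·64639539457+498·8056·2896567024, 179777·2896567024+8056·64639539457) = (23241404969742401,1041472259739240)
n=4: (23241404969742401,1041472259739240)∘(179777,8056) = (179777·23241404969742401+498·8056·1041472259739240, 179777·1041472259739240+8056·23241404969742401) = (8356540122426119709697,374465516875386131936)
n=5: (8356540122426119709697,374465516875386131936)∘(179777,8056) = (179777·8356540122426119709697+498·8056·374465516875386131936, 179777·374465516875386131936+8056·8356540122426119709697) = (3004627427155559641130652737,134640574453571113022377304)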